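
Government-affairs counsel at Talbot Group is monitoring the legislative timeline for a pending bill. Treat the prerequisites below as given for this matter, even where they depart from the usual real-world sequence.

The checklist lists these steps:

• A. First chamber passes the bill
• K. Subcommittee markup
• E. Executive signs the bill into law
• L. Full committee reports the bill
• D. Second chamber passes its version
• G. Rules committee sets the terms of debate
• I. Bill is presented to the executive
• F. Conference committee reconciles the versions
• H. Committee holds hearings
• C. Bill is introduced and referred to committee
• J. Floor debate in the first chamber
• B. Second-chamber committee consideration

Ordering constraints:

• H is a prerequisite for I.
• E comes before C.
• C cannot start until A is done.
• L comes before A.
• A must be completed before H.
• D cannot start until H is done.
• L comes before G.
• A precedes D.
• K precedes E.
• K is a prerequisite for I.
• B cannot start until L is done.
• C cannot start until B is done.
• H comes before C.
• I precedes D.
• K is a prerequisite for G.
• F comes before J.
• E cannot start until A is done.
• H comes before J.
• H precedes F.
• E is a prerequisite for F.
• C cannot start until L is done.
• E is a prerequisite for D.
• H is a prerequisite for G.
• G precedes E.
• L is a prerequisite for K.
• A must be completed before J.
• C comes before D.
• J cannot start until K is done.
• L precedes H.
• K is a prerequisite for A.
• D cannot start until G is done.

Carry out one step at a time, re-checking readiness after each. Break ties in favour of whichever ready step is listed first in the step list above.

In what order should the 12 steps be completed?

L → K → A → H → G → E → I → F → J → B → C → D

Only L has no prerequisites, so it is first.
K and B are both available; K is listed earlier → K.
Ready: A and B. A is listed earlier → A.
H now also ready, so the ready set is {H, B}; H is listed earlier → H.
Ready: G, I and B. G is listed earlier → G.
Now E, I and B have their prerequisites met. E is listed earlier, so E next.
I, F and B are all available; I is listed earlier → I.
F and B are both available; F is listed earlier → F.
Now J and B have their prerequisites met. J is listed earlier, so J next.
B is the only step now ready → B.
C is the only step now ready → C.
D needed A, E, G, I, H and C, now all done → D.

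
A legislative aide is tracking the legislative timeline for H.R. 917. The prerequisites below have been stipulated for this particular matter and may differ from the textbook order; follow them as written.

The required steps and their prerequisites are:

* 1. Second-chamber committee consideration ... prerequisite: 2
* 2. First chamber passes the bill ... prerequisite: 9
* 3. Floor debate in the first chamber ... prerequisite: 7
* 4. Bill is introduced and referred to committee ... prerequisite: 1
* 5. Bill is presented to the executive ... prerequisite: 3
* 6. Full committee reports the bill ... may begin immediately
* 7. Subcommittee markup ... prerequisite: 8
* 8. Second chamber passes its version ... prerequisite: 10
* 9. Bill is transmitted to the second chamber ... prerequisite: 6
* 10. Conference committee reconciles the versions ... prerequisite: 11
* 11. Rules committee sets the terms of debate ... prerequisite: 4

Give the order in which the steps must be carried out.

Only 6 has no prerequisites, so it is first.
Next only 9 has its prerequisites met → 9.
That leaves 2 as the only ready step → 2.
That leaves 1 as the only ready step → 1.
That leaves 4 as the only ready step → 4.
11 needed 4, now all done → 11.
10 needed 11, now all done → 10.
8 needed 10, now all done → 8.
Next only 7 has its prerequisites met → 7.
3 needed 7, now all done → 3.
That leaves 5 as the only ready step → 5.

6, 9, 2, 1, 4, 11, 10, 8, 7, 3, 5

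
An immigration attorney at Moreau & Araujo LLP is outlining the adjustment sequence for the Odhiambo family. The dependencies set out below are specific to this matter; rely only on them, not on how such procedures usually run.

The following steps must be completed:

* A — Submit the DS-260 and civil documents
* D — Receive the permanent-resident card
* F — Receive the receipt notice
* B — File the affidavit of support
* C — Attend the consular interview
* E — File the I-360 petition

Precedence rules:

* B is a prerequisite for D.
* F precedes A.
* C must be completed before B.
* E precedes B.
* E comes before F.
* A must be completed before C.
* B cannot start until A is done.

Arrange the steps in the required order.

E, F, A, C, B, D

E has no prerequisites → E first.
F needed E, now all done → F.
Next only A has its prerequisites met → A.
Next only C has its prerequisites met → C.
B needed A, C and E, now all done → B.
That leaves D as the only ready step → D.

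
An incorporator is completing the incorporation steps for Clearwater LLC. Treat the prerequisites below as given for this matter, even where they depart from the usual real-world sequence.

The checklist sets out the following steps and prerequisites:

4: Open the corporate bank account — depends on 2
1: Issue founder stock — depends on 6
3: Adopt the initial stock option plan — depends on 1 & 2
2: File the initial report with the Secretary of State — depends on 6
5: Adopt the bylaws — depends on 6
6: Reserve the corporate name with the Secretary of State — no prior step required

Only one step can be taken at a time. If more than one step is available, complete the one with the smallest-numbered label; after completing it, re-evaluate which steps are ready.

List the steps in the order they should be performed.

Only 6 has no prerequisites, so it is first.
Now 1, 2 and 5 have their prerequisites met. 1 has the earlier label, so 1 next.
2 and 5 are both available; 2 has the earlier label → 2.
Ready: 3, 4 and 5. 3 has the earlier label → 3.
Now 4 and 5 have their prerequisites met. 4 has the earlier label, so 4 next.
Next only 5 has its prerequisites met → 5.

6 1 2 3 4 5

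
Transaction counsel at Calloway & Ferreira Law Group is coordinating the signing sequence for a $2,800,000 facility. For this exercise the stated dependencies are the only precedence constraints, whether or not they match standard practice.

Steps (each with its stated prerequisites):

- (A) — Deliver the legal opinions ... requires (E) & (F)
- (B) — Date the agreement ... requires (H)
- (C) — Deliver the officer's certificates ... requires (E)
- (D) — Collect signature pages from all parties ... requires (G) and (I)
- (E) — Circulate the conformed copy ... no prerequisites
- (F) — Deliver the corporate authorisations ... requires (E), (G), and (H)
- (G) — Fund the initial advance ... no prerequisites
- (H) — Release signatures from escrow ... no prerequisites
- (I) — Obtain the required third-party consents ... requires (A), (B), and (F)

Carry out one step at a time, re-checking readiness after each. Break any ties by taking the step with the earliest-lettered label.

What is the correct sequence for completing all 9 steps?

(E), (G) and (H) have no prerequisites; (E) has the earlier label, so (E) is first.
Now (C), (G) and (H) have their prerequisites met. (C) has the earlier label, so (C) next.
Ready: (G) and (H). (G) has the earlier label → (G).
That leaves (H) as the only ready step → (H).
(B) and (F) are both available; (B) has the earlier label → (B).
(F) is the only step now ready → (F).
Next only (A) has its prerequisites met → (A).
(I) needed (A), (B) and (F), now all done → (I).
Next only (D) has its prerequisites met → (D).

(E) (C) (G) (H) (B) (F) (A) (I) (D)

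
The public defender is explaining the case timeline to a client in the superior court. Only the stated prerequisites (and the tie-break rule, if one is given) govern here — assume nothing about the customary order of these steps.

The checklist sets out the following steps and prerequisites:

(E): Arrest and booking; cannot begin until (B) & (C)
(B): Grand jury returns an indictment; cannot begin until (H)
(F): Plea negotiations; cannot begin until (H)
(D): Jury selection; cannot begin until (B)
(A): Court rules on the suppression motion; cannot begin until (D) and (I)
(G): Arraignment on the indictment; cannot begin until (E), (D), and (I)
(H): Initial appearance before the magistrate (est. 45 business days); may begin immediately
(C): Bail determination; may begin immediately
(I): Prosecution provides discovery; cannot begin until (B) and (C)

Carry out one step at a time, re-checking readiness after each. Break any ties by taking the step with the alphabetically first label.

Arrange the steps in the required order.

Nothing is required for (C) and (H). (C) has the earlier label → (C) first.
That leaves (H) as the only ready step → (H).
(B) and (F) are both available; (B) has the earlier label → (B).
(D), (E) and (I) now also ready, so the ready set is {(D), (E), (F), (I)}; (D) has the earlier label → (D).
(E), (F) and (I) are all available; (E) has the earlier label → (E).
Ready: (F) and (I). (F) has the earlier label → (F).
(I) needed (B) and (C), now all done → (I).
(A) and (G) are both available; (A) has the earlier label → (A).
(G) needed (D), (E) and (I), now all done → (G).

(C), (H), (B), (D), (E), (F), (I), (A), (G)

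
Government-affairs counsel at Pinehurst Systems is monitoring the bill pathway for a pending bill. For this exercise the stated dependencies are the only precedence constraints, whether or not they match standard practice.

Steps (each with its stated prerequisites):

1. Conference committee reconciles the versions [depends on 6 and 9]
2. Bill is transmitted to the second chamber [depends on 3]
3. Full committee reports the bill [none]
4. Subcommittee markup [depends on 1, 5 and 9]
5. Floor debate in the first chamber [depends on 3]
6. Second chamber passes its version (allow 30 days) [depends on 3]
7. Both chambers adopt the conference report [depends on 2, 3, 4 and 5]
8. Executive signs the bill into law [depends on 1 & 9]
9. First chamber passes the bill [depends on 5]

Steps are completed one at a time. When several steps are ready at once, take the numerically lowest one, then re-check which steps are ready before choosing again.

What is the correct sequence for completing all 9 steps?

Only 3 has no prerequisites, so it is first.
2, 5 and 6 are all available; 2 has the earlier label → 2.
5 and 6 are both available; 5 has the earlier label → 5.
Ready: 6 and 9. 6 has the earlier label → 6.
Next only 9 has its prerequisites met → 9.
That leaves 1 as the only ready step → 1.
Now 4 and 8 have their prerequisites met. 4 has the earlier label, so 4 next.
7 now also ready, so the ready set is {7, 8}; 7 has the earlier label → 7.
8 is the only step now ready → 8.

3, 2, 5, 6, 9, 1, 4, 7, 8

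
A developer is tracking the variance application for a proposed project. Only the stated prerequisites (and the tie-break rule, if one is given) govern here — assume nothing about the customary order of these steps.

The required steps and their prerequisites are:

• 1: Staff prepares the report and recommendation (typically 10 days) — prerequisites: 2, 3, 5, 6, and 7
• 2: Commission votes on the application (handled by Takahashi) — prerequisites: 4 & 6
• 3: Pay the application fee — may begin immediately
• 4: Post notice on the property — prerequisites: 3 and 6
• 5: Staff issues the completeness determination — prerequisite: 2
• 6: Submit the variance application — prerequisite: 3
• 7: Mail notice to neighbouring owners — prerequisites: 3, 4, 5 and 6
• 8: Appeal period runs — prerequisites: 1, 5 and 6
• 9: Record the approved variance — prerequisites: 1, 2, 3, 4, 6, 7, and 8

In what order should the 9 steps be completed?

Only 3 has no prerequisites, so it is first.
6 needed 3, now all done → 6.
4 needed 3 and 6, now all done → 4.
2 needed 4 and 6, now all done → 2.
Next only 5 has its prerequisites met → 5.
7 needed 3, 4, 5 and 6, now all done → 7.
1 is the only step now ready → 1.
8 needed 1, 5 and 6, now all done → 8.
That leaves 9 as the only ready step → 9.

3, 6, 4, 2, 5, 7, 1, 8, 9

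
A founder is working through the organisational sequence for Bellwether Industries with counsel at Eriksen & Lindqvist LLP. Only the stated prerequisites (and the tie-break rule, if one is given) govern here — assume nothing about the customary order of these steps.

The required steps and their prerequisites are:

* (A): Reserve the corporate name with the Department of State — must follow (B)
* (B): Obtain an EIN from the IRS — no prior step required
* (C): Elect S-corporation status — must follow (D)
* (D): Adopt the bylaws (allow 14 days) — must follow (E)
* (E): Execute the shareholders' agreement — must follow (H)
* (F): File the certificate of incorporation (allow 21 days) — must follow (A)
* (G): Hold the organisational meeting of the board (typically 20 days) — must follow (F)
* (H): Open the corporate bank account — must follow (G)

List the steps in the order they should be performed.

(B) is the only step with nothing outstanding, so it goes first.
(A) is the only step now ready → (A).
(F) needed (A), now all done → (F).
(G) needed (F), now all done → (G).
That leaves (H) as the only ready step → (H).
Next only (E) has its prerequisites met → (E).
(D) is the only step now ready → (D).
(C) needed (D), now all done → (C).

(B) (A) (F) (G) (H) (E) (D) (C)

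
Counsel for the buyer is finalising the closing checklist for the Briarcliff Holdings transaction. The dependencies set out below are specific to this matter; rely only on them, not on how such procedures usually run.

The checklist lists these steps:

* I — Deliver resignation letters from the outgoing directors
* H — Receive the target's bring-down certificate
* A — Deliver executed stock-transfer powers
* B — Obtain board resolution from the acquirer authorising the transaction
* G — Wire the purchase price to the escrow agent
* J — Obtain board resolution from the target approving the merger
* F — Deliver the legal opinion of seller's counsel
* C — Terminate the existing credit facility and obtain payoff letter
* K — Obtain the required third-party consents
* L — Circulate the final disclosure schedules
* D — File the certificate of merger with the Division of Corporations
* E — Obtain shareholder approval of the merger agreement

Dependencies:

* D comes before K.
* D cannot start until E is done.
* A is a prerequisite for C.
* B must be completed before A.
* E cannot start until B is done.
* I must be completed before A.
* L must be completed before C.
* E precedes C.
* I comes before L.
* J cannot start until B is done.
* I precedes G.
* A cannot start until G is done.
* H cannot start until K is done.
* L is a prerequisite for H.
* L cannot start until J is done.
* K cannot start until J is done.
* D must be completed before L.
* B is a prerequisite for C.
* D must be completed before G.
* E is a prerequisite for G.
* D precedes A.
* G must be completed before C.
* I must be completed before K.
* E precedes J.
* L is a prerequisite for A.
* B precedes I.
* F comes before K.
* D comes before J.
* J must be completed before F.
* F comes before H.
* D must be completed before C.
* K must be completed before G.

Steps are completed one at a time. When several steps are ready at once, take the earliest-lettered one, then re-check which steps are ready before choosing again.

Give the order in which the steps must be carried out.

Only B has no prerequisites, so it is first.
E and I are both available; E has the earlier label → E.
D now also ready, so the ready set is {D, I}; D has the earlier label → D.
I and J are both available; I has the earlier label → I.
J is the only step now ready → J.
F and L are both available; F has the earlier label → F.
Now K and L have their prerequisites met. K has the earlier label, so K next.
G and L are both available; G has the earlier label → G.
L needed D, I and J, now all done → L.
Now A and H have their prerequisites met. A has the earlier label, so A next.
Ready: C and H. C has the earlier label → C.
H is the only step now ready → H.

B E D I J F K G L A C H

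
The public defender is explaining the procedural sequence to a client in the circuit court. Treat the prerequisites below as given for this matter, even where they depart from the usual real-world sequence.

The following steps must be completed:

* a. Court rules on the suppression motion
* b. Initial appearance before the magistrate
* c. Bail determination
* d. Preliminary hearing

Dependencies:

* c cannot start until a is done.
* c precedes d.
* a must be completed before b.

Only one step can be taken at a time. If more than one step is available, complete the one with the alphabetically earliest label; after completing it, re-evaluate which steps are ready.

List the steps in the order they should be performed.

a, b, c, d

a has no prerequisites → a first.
b and c are both available; b has the earlier label → b.
c needed a, now all done → c.
Next only d has its prerequisites met → d.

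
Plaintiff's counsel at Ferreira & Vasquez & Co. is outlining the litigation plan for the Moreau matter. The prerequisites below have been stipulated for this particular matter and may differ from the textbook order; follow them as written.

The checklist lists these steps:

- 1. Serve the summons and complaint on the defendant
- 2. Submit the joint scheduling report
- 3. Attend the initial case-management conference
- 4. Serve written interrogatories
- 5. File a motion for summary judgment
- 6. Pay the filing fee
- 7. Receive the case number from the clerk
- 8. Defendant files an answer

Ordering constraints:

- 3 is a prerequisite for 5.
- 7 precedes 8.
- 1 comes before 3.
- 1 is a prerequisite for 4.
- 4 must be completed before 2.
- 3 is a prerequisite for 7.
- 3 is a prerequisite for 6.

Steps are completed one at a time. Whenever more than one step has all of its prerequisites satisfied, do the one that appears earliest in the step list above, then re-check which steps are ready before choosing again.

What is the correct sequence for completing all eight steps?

Only 1 has no prerequisites, so it is first.
Now 3 and 4 have their prerequisites met. 3 is listed earlier, so 3 next.
5, 6 and 7 now also ready, so the ready set is {4, 5, 6, 7}; 4 is listed earlier → 4.
Ready: 2, 5, 6 and 7. 2 is listed earlier → 2.
5, 6 and 7 are all available; 5 is listed earlier → 5.
Ready: 6 and 7. 6 is listed earlier → 6.
7 needed 3, now all done → 7.
8 needed 7, now all done → 8.

1 → 3 → 4 → 2 → 5 → 6 → 7 → 8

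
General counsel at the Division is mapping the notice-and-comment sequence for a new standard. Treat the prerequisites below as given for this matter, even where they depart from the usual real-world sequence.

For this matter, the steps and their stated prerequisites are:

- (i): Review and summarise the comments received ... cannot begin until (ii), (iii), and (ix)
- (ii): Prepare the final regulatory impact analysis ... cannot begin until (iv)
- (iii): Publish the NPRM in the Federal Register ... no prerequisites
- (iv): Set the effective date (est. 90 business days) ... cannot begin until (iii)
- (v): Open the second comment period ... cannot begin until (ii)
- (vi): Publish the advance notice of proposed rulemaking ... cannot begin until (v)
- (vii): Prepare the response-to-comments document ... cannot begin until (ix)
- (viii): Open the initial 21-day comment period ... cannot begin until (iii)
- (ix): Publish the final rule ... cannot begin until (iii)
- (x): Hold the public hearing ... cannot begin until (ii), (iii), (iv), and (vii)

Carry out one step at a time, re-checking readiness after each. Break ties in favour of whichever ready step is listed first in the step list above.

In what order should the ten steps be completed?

Only (iii) has no prerequisites, so it is first.
Ready: (iv), (viii) and (ix). (iv) is listed earlier → (iv).
Now (ii), (viii) and (ix) have their prerequisites met. (ii) is listed earlier, so (ii) next.
(v) now also ready, so the ready set is {(v), (viii), (ix)}; (v) is listed earlier → (v).
(vi), (viii) and (ix) are all available; (vi) is listed earlier → (vi).
Ready: (viii) and (ix). (viii) is listed earlier → (viii).
(ix) needed (iii), now all done → (ix).
(i) and (vii) are both available; (i) is listed earlier → (i).
(vii) needed (ix), now all done → (vii).
(x) is the only step now ready → (x).

(iii) (iv) (ii) (v) (vi) (viii) (ix) (i) (vii) (x)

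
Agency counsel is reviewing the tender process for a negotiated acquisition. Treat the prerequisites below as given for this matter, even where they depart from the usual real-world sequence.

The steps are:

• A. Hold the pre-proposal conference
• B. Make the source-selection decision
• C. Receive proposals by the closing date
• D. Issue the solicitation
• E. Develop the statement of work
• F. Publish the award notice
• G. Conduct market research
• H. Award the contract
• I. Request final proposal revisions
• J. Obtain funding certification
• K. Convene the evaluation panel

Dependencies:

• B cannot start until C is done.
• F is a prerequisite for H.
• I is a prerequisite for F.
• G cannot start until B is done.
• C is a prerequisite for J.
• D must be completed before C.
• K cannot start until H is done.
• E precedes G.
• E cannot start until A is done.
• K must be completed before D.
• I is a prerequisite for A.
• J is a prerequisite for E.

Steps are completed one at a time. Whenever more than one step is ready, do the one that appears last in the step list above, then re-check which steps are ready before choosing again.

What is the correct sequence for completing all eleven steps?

I F H K D C J B A E G

I has no prerequisites → I first.
Now F and A have their prerequisites met. F is listed later, so F next.
H and A are both available; H is listed later → H.
K now also ready, so the ready set is {K, A}; K is listed later → K.
D and A are both available; D is listed later → D.
C and A are both available; C is listed later → C.
J and B now also ready, so the ready set is {J, B, A}; J is listed later → J.
B and A are both available; B is listed later → B.
A needed I, now all done → A.
Next only E has its prerequisites met → E.
Next only G has its prerequisites met → G.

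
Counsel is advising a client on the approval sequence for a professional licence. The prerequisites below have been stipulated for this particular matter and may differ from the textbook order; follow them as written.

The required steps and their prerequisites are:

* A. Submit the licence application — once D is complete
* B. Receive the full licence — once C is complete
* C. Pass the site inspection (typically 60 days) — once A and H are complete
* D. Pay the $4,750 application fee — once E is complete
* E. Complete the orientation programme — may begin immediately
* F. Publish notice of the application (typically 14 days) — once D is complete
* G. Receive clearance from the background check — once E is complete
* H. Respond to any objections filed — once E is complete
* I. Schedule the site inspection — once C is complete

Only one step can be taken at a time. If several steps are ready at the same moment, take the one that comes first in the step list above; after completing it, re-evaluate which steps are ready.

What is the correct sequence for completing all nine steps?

E → D → A → F → G → H → C → B → I

E has no prerequisites → E first.
Ready: D, G and H. D is listed earlier → D.
A, F, G and H are all available; A is listed earlier → A.
Now F, G and H have their prerequisites met. F is listed earlier, so F next.
Now G and H have their prerequisites met. G is listed earlier, so G next.
H needed E, now all done → H.
C is the only step now ready → C.
Now B and I have their prerequisites met. B is listed earlier, so B next.
I needed C, now all done → I.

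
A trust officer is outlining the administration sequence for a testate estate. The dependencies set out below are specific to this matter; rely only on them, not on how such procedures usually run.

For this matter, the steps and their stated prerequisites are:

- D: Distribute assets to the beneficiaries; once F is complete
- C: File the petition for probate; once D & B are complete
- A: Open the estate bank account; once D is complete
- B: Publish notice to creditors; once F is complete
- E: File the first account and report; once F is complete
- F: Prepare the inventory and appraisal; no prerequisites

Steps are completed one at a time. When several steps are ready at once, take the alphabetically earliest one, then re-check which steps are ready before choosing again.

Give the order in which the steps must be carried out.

F → B → D → A → C → E

F is the only step with nothing outstanding, so it goes first.
Ready: B, D and E. B has the earlier label → B.
D and E are both available; D has the earlier label → D.
A and C now also ready, so the ready set is {A, C, E}; A has the earlier label → A.
Ready: C and E. C has the earlier label → C.
E needed F, now all done → E.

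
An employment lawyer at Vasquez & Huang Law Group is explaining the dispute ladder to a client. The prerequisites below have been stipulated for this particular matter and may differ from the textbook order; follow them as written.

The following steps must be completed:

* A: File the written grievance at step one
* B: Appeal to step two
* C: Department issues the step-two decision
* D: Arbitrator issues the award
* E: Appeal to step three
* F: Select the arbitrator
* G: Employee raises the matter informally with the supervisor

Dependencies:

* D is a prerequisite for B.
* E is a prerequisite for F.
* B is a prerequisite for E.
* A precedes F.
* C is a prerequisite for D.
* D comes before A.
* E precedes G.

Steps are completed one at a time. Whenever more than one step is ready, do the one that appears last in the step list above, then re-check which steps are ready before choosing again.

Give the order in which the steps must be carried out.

C, D, B, E, G, A, F

Only C has no prerequisites, so it is first.
D needed C, now all done → D.
Now B and A have their prerequisites met. B is listed later, so B next.
Ready: E and A. E is listed later → E.
Now G and A have their prerequisites met. G is listed later, so G next.
Next only A has its prerequisites met → A.
Next only F has its prerequisites met → F.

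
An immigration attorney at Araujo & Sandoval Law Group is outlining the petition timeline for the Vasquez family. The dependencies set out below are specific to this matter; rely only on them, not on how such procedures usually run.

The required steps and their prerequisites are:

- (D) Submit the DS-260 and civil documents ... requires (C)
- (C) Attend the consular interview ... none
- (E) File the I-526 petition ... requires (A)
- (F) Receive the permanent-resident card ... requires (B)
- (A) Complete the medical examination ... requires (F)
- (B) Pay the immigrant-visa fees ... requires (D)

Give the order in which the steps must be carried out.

(C), (D), (B), (F), (A), (E)

(C) has no prerequisites → (C) first.
(D) needed (C), now all done → (D).
That leaves (B) as the only ready step → (B).
(F) needed (B), now all done → (F).
Next only (A) has its prerequisites met → (A).
That leaves (E) as the only ready step → (E).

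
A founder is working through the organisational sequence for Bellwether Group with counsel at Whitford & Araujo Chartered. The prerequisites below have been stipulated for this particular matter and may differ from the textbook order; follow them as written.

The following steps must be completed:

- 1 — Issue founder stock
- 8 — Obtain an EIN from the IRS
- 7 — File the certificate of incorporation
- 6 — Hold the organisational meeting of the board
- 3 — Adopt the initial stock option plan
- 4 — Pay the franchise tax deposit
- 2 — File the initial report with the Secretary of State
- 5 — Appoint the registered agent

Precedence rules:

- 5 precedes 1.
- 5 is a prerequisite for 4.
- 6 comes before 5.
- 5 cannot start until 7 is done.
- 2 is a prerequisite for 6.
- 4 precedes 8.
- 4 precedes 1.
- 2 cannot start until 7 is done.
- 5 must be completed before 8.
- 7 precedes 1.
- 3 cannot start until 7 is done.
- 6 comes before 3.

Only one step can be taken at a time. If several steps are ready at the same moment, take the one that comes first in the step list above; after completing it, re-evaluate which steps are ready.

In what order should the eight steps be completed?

7 2 6 3 5 4 1 8

7 is the only step with nothing outstanding, so it goes first.
Next only 2 has its prerequisites met → 2.
6 is the only step now ready → 6.
Ready: 3 and 5. 3 is listed earlier → 3.
5 is the only step now ready → 5.
4 is the only step now ready → 4.
1 and 8 are both available; 1 is listed earlier → 1.
Next only 8 has its prerequisites met → 8.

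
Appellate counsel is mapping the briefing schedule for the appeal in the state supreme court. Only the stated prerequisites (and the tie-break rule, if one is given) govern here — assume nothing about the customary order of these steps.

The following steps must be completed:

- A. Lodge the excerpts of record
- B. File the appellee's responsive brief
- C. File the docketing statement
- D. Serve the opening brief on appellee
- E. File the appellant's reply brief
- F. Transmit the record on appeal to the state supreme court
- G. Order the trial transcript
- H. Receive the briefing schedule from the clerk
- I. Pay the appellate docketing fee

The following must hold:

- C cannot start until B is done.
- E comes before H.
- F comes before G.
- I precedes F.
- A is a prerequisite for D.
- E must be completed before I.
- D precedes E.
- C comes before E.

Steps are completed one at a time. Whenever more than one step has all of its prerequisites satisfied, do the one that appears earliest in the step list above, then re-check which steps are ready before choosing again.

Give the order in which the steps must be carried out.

A, B, C, D, E, H, I, F, G

A and B have no prerequisites; A is listed earlier, so A is first.
Ready: B and D. B is listed earlier → B.
C now also ready, so the ready set is {C, D}; C is listed earlier → C.
That leaves D as the only ready step → D.
That leaves E as the only ready step → E.
Now H and I have their prerequisites met. H is listed earlier, so H next.
I is the only step now ready → I.
Next only F has its prerequisites met → F.
That leaves G as the only ready step → G.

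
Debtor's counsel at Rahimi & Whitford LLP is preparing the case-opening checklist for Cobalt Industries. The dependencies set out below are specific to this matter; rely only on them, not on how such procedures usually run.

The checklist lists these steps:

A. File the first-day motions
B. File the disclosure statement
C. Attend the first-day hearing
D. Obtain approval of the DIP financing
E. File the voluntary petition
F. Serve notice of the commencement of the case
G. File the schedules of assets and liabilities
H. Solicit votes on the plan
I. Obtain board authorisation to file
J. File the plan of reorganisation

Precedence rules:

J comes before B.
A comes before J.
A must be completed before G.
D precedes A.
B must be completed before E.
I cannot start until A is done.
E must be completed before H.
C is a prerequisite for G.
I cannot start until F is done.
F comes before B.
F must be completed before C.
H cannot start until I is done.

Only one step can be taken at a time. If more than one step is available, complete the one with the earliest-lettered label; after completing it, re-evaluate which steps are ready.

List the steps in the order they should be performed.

D and F have no prerequisites; D has the earlier label, so D is first.
Ready: A and F. A has the earlier label → A.
J now also ready, so the ready set is {F, J}; F has the earlier label → F.
C and I now also ready, so the ready set is {C, I, J}; C has the earlier label → C.
G now also ready, so the ready set is {G, I, J}; G has the earlier label → G.
Now I and J have their prerequisites met. I has the earlier label, so I next.
Next only J has its prerequisites met → J.
That leaves B as the only ready step → B.
E needed B, now all done → E.
H needed E and I, now all done → H.

D → A → F → C → G → I → J → B → E → H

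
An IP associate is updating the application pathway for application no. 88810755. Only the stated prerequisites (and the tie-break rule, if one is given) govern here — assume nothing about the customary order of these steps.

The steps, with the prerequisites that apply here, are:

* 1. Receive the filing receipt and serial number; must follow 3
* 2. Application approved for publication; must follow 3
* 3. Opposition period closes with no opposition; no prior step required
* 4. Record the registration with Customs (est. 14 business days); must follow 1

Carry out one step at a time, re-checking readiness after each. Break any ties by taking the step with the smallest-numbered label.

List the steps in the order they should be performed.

3 is the only step with nothing outstanding, so it goes first.
Now 1 and 2 have their prerequisites met. 1 has the earlier label, so 1 next.
4 now also ready, so the ready set is {2, 4}; 2 has the earlier label → 2.
Next only 4 has its prerequisites met → 4.

3 → 1 → 2 → 4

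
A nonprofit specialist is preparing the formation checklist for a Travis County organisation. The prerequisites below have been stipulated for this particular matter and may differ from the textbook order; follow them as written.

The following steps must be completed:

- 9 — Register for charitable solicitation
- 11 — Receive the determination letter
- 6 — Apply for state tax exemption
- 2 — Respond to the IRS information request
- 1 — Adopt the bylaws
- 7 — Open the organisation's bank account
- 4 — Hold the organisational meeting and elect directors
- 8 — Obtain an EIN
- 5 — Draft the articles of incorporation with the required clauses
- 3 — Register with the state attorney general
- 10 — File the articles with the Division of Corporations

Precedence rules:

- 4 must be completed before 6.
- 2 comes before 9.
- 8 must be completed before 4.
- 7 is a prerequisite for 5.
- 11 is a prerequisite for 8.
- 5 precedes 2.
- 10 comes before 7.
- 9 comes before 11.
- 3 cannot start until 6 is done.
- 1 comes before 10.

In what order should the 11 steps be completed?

Only 1 has no prerequisites, so it is first.
Next only 10 has its prerequisites met → 10.
Next only 7 has its prerequisites met → 7.
5 needed 7, now all done → 5.
2 is the only step now ready → 2.
That leaves 9 as the only ready step → 9.
Next only 11 has its prerequisites met → 11.
8 needed 11, now all done → 8.
That leaves 4 as the only ready step → 4.
That leaves 6 as the only ready step → 6.
3 needed 6, now all done → 3.

1, 10, 7, 5, 2, 9, 11, 8, 4, 6, 3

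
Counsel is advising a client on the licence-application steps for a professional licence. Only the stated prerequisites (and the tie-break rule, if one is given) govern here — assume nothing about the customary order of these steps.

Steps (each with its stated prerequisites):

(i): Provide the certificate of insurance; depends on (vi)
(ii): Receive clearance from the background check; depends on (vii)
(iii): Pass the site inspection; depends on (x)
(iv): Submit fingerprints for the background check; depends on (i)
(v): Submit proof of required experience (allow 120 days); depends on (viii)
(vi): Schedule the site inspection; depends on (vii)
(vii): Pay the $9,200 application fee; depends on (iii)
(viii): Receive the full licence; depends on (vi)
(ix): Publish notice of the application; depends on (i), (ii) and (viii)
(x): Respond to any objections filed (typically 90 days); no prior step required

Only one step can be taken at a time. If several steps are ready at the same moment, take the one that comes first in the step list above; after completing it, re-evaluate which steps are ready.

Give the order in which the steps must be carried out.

(x), (iii), (vii), (ii), (vi), (i), (iv), (viii), (v), (ix)

Only (x) has no prerequisites, so it is first.
Next only (iii) has its prerequisites met → (iii).
Next only (vii) has its prerequisites met → (vii).
Ready: (ii) and (vi). (ii) is listed earlier → (ii).
(vi) is the only step now ready → (vi).
(i) and (viii) are both available; (i) is listed earlier → (i).
(iv) now also ready, so the ready set is {(iv), (viii)}; (iv) is listed earlier → (iv).
(viii) needed (vi), now all done → (viii).
(v) and (ix) are both available; (v) is listed earlier → (v).
(ix) needed (i), (ii) and (viii), now all done → (ix).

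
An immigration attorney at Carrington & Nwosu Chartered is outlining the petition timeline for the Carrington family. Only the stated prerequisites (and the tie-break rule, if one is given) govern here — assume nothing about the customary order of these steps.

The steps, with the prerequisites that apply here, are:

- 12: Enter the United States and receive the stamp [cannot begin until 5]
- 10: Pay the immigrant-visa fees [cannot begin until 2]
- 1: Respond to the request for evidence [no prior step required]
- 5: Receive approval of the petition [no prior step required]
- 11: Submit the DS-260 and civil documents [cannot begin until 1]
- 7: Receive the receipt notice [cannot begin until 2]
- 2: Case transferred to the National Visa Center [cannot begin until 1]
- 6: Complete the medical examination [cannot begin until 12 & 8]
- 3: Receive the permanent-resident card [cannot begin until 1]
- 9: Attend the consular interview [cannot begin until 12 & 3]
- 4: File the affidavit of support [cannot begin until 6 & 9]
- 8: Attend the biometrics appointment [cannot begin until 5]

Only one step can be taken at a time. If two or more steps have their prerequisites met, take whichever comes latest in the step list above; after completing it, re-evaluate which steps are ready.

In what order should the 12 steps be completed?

Nothing is required for 5 and 1. 5 is listed later → 5 first.
8, 1 and 12 are all available; 8 is listed later → 8.
1 and 12 are both available; 1 is listed later → 1.
3, 2 and 11 now also ready, so the ready set is {3, 2, 11, 12}; 3 is listed later → 3.
Now 2, 11 and 12 have their prerequisites met. 2 is listed later, so 2 next.
7 and 10 now also ready, so the ready set is {7, 11, 10, 12}; 7 is listed later → 7.
Ready: 11, 10 and 12. 11 is listed later → 11.
Now 10 and 12 have their prerequisites met. 10 is listed later, so 10 next.
That leaves 12 as the only ready step → 12.
Ready: 9 and 6. 9 is listed later → 9.
Next only 6 has its prerequisites met → 6.
Next only 4 has its prerequisites met → 4.

5 8 1 3 2 7 11 10 12 9 6 4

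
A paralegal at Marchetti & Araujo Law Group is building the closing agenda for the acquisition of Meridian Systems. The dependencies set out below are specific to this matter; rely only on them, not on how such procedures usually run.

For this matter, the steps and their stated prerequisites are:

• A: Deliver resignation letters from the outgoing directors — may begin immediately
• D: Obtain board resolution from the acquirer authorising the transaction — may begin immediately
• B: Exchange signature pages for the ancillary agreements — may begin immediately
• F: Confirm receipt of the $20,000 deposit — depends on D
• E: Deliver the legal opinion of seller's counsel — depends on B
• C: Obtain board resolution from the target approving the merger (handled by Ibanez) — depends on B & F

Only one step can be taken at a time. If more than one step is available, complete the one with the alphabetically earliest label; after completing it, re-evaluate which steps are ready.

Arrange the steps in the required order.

A, B and D have no prerequisites; A has the earlier label, so A is first.
B and D are both available; B has the earlier label → B.
Now D and E have their prerequisites met. D has the earlier label, so D next.
F now also ready, so the ready set is {E, F}; E has the earlier label → E.
F needed D, now all done → F.
Next only C has its prerequisites met → C.

A, B, D, E, F, C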